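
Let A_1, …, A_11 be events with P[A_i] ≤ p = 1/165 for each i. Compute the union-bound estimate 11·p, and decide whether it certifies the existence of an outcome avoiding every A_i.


Union bound: P[∪_{i=1}^{11} A_i] ≤ Σ_i P[A_i] ≤ 11·p = 11·(1/165) = 1/15.
Numerically: 1/15 ≈ 0.06667.
Is 1/15 < 1? YES.
Since P[∪ A_i] ≤ 1/15 < 1, the complement has P[∩ A_i^c] ≥ 1 − 1/15 = 14/15 > 0, so some outcome avoids every A_i.

11·p = 1/15 ≈ 0.06667; existence CERTIFIED by the union bound.


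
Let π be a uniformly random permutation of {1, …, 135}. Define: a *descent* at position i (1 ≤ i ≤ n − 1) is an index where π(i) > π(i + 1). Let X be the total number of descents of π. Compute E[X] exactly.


Write X = Σ X_I over i = 1, …, 134, with X_I the indicator of one descent.
There are 134 indicators.
For each fixed i, the pair (π(i), π(i+1)) is a uniformly random ordered pair of distinct values from {1, …, 135}; by symmetry P[π(i) > π(i+1)] = 1/2.
By linearity: E[X] = 134 · (1/2) = (135 − 1) · (1/2) = 67 ≈ 67.000.

E[X] = 67 = 67.000.


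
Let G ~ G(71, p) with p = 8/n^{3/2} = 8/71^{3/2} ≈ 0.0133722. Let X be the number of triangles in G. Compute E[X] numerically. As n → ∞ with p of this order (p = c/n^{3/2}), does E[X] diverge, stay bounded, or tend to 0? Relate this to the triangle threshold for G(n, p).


Number of potential triangles: C(71, 3) = 57155.
Each occurs with probability p³ ≈ (0.0133722)³ ≈ 2.39115314e-06.
By linearity: E[X] = C(71, 3)·p³ ≈ 57155 · 2.39115314e-06 ≈ 0.136666.
Since α = 3/2 > 1, p = c/n^{3/2} = o(1/n) is below the triangle threshold p ~ 1/n. Asymptotically E[X] ~ (c³/6)·n^{3(1−α)} = (8³/6)·n^{-1.5} → 0, so by Markov's inequality G has no triangles w.h.p.

E[X] ≈ 0.136666; in regime p = Θ(1/n^{3/2}) E[X] tends to 0 (below the triangle threshold p ~ 1/n).


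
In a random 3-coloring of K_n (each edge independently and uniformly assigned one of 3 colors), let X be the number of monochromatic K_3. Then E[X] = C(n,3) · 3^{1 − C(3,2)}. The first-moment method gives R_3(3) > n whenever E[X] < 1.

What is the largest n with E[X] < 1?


We need C(n, 3) · 3^{1 − 3} < 1, i.e. C(n, 3) < 3^{3 − 1} = 9.
Check values of n near the boundary:
  n = 3: C(3, 3) = 1; 1 < 9? YES
  n = 4: C(4, 3) = 4; 4 < 9? YES
  n = 5: C(5, 3) = 10; 10 < 9? NO
  n = 6: C(6, 3) = 20; 20 < 9? NO
The largest n with C(n, 3) < 9 is n = 4 (where E[X] = 4/9 ≈ 0.4444444). Hence R_3(3) > 4, i.e. R_3(3) ≥ 5.

Largest n = 4; hence R_3(3) > 4.


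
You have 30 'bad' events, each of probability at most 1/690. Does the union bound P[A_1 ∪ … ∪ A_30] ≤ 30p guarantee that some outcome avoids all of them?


Union bound: P[∪_{i=1}^{30} A_i] ≤ Σ_i P[A_i] ≤ 30·p = 30·(1/690) = 1/23.
Numerically: 1/23 ≈ 0.04348.
Is 1/23 < 1? YES.
Since P[∪ A_i] ≤ 1/23 < 1, the complement has P[∩ A_i^c] ≥ 1 − 1/23 = 22/23 > 0, so some outcome avoids every A_i.

30·p = 1/23 ≈ 0.04348; existence CERTIFIED by the union bound.


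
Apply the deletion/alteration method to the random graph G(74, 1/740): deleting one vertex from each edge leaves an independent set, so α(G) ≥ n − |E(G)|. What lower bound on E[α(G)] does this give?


E[|E(G)|] = C(74, 2)·p = 2701 · (1/740) = 73/20.
E[α(G)] ≥ n − E[|E(G)|] = 74 − 73/20 = 1407/20.
Numerically: ≈ 70.3500.
(This is only a lower bound; the true E[α(G)] may be larger.)

E[α(G)] ≥ 1407/20 ≈ 70.3500.


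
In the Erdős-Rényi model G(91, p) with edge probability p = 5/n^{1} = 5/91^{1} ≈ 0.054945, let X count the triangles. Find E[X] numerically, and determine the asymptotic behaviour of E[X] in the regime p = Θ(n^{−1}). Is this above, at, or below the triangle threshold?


Number of potential triangles: C(91, 3) = 121485.
Each occurs with probability p³ ≈ (0.054945)³ ≈ 1.6587687e-04.
By linearity: E[X] = C(91, 3)·p³ ≈ 121485 · 1.6587687e-04 ≈ 20.15155.
Here α = 1, so p = 5/n is exactly at the triangle threshold p ~ 1/n. Asymptotically E[X] → c³/6 = 5³/6 = 125/6 ≈ 20.83333, a bounded constant. In this regime the triangle count is asymptotically Poisson(c³/6).

E[X] ≈ 20.15155; in regime p = Θ(1/n^{1}) E[X] stays bounded (at the triangle threshold p ~ 1/n).


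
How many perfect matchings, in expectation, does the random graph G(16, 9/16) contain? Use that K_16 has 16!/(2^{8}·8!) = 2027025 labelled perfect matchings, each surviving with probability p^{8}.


K_16 has 16!/(2^{8}·8!) = 2027025 labelled perfect matchings.
For each such perfect matching H, let X_H = 1 if all 8 edges of H are present in G. Then P[X_H = 1] = p^{8} = (9/16)^{8} = 43046721/4294967296.
By linearity of expectation: E[X] = Σ_H E[X_H] = 2027025 · p^{8} = 2027025 · 43046721/4294967296 = 87256779635025/4294967296.
Numerically: E[X] ≈ 2.03e+04.

E[X] = 2027025 · (9/16)^{8} = 87256779635025/4294967296 ≈ 2.03e+04.


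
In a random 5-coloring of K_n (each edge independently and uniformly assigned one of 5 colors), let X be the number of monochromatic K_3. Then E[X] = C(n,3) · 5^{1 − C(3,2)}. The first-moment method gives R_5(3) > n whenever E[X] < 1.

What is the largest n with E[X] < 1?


We need C(n, 3) · 5^{1 − 3} < 1, i.e. C(n, 3) < 5^{3 − 1} = 25.
Check values of n near the boundary:
  n = 4: C(4, 3) = 4; 4 < 25? YES
  n = 5: C(5, 3) = 10; 10 < 25? YES
  n = 6: C(6, 3) = 20; 20 < 25? YES
  n = 7: C(7, 3) = 35; 35 < 25? NO
The largest n with C(n, 3) < 25 is n = 6 (where E[X] = 4/5 ≈ 0.80000). Hence R_5(3) > 6, i.e. R_5(3) ≥ 7.

Largest n = 6; hence R_5(3) > 6.


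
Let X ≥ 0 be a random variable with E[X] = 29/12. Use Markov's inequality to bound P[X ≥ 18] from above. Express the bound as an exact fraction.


μ = E[X] = 29/12, a = 18.
Markov: P[X ≥ 18] ≤ μ/a = (29/12)/18 = 29/216.
Numerically: ≈ 0.134.
(Since a = 18 > μ = 2.417, the bound 29/216 is < 1 and informative.)

P[X ≥ 18] ≤ 29/216 ≈ 0.134.


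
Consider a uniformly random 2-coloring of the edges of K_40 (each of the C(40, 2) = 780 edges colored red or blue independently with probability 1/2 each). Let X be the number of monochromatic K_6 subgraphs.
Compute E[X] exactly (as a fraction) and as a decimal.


Let X = Σ_S X_S over the C(40, 6) = 3838380 subsets S of size 6, where X_S = 1 if the K_6 on S is monochromatic.
For a fixed S, the K_6 on S has C(6, 2) = 15 edges. P[all 15 edges red] = (1/2)^15, and likewise for blue, so P[monochromatic] = 2·(1/2)^15 = 2^{1 − 15} = 1/16384.
By linearity of expectation: E[X] = C(40, 6) · 2^{1 − 15} = 3838380 · 1/16384 = 959595/4096.
Numerically: E[X] ≈ 234.276.

E[X] = C(40,6)·2^(1−C(6,2)) = 959595/4096 ≈ 234.276.


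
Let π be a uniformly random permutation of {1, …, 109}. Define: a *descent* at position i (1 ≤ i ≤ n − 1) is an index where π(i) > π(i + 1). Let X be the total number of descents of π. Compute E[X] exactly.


Write X = Σ X_I over i = 1, …, 108, with X_I the indicator of one descent.
There are 108 indicators.
For each fixed i, the pair (π(i), π(i+1)) is a uniformly random ordered pair of distinct values from {1, …, 109}; by symmetry P[π(i) > π(i+1)] = 1/2.
By linearity: E[X] = 108 · (1/2) = (109 − 1) · (1/2) = 54 ≈ 54.000.

E[X] = 54 = 54.000.


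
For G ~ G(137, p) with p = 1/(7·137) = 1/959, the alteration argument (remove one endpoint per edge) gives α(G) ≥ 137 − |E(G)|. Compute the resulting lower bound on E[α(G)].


E[|E(G)|] = C(137, 2)·p = 9316 · (1/959) = 68/7.
E[α(G)] ≥ n − E[|E(G)|] = 137 − 68/7 = 891/7.
Numerically: ≈ 127.285714.
(This is only a lower bound; the true E[α(G)] may be larger.)

E[α(G)] ≥ 891/7 ≈ 127.285714.


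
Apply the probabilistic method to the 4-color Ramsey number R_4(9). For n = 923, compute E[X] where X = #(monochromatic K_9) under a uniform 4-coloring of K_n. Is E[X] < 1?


E[X] = C(923, 9) · 4^{1 − 36} = 1288430932418687114265 · 4^{−35} = 1288430932418687114265/1180591620717411303424.
As a reduced fraction: E[X] = 1288430932418687114265/1180591620717411303424 ≈ 1.091.
Is E[X] < 1? NO.
Since E[X] ≥ 1, the first-moment bound is inconclusive at n = 923; it does NOT by itself certify R_4(9) > 923.

E[X] = 1288430932418687114265/1180591620717411303424 ≈ 1.091; E[X] ≥ 1; first-moment method inconclusive here.


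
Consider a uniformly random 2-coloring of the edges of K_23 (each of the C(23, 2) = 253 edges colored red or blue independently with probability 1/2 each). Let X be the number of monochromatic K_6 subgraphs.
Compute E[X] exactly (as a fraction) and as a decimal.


Let X = Σ_S X_S over the C(23, 6) = 100947 subsets S of size 6, where X_S = 1 if the K_6 on S is monochromatic.
For a fixed S, the K_6 on S has C(6, 2) = 15 edges. P[all 15 edges red] = (1/2)^15, and likewise for blue, so P[monochromatic] = 2·(1/2)^15 = 2^{1 − 15} = 1/16384.
By linearity: E[X] = C(23, 6) · 2^{1 − 15} = 100947 · 1/16384 = 100947/16384.
Numerically: E[X] ≈ 6.161316.

E[X] = C(23,6)·2^(1−C(6,2)) = 100947/16384 ≈ 6.161316.


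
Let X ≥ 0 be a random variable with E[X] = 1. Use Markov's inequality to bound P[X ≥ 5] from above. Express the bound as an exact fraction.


μ = E[X] = 1, a = 5.
Markov: P[X ≥ 5] ≤ μ/a = (1)/5 = 1/5.
Numerically: ≈ 0.200.
(Since a = 5 > μ = 1.000, the bound 1/5 is < 1 and informative.)

P[X ≥ 5] ≤ 1/5 ≈ 0.200.


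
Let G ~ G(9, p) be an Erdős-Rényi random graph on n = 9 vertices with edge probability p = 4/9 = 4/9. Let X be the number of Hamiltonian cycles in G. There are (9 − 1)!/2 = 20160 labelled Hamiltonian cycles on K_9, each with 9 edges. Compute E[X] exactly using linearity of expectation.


K_9 has (9 − 1)!/2 = 20160 labelled Hamiltonian cycles.
For each such Hamiltonian cycle H, let X_H = 1 if all 9 edges of H are present in G. Then P[X_H = 1] = p^{9} = (4/9)^{9} = 262144/387420489.
By linearity: E[X] = Σ_H E[X_H] = 20160 · p^{9} = 20160 · 262144/387420489 = 587202560/43046721.
Numerically: E[X] ≈ 13.6.

E[X] = 20160 · (4/9)^{9} = 587202560/43046721 ≈ 13.6.


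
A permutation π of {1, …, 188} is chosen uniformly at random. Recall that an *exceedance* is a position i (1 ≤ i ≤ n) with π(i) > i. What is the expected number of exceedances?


Write X = Σ_{i=1}^{188} X_i, where X_i = 1_{π(i) > i}.
For each fixed i, π(i) is uniform over {1, …, 188} (marginal of a uniform permutation), so P[π(i) > i] = (n − i)/n. Summing: Σ_{i=1}^{188} (n − i)/n = (0 + 1 + … + 187)/188 = 188(188 − 1)/(2·188) = (188 − 1)/2.
Hence E[X] = Σ_{i=1}^{188} (188 − i)/188 = 187/2 ≈ 93.500000.

E[X] = 187/2 = 93.500000.


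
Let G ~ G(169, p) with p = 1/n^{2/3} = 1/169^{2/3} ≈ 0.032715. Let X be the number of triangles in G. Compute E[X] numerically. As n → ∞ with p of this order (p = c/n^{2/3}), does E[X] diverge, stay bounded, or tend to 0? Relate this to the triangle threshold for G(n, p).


Number of potential triangles: C(169, 3) = 790244.
Each occurs with probability p³ ≈ (0.032715)³ ≈ 3.5012780e-05.
By linearity: E[X] = C(169, 3)·p³ ≈ 790244 · 3.5012780e-05 ≈ 27.66864.
Since α = 2/3 < 1, p = c/n^{2/3} ≫ 1/n is above the triangle threshold p ~ 1/n. Asymptotically E[X] ~ (c³/6)·n^{3(1−α)} = (1³/6)·n^{1} → ∞; triangles are abundant w.h.p.

E[X] ≈ 27.66864; in regime p = Θ(1/n^{2/3}) E[X] diverges (above the triangle threshold p ~ 1/n).


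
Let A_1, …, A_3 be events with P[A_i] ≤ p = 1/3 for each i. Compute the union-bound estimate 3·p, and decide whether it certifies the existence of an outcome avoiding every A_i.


Union bound: P[∪_{i=1}^{3} A_i] ≤ Σ_i P[A_i] ≤ 3·p = 3·(1/3) = 1.
Numerically: 1 ≈ 1.0000.
Is 1 < 1? NO.
Since the bound 1 is ≥ 1, the union bound is uninformative here; it does NOT by itself certify existence.

3·p = 1 ≈ 1.0000; existence NOT certified by the union bound.


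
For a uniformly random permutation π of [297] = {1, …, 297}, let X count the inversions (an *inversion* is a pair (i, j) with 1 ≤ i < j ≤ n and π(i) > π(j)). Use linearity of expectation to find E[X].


Write X = Σ X_I over the C(297, 2) = 43956 pairs i < j, with X_I the indicator of one inversion.
There are 43956 indicators.
For each fixed pair i < j, the values π(i) and π(j) are two distinct elements of {1, …, 297} in uniformly random order; by symmetry P[π(i) > π(j)] = 1/2.
By linearity: E[X] = 43956 · (1/2) = C(297, 2) · (1/2) = 43956/2 = 21978 ≈ 21978.000.

E[X] = 21978 = 21978.000.


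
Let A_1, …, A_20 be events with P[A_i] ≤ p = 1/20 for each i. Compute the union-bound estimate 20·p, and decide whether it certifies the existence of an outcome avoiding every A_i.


Union bound: P[∪_{i=1}^{20} A_i] ≤ Σ_i P[A_i] ≤ 20·p = 20·(1/20) = 1.
Numerically: 1 ≈ 1.000000.
Is 1 < 1? NO.
Since the bound 1 is ≥ 1, the union bound is uninformative here; it does NOT by itself certify existence.

20·p = 1 ≈ 1.000000; existence NOT certified by the union bound.


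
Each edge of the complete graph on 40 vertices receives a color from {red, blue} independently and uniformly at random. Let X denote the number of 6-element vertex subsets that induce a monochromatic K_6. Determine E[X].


Let X = Σ_S X_S over the C(40, 6) = 3838380 subsets S of size 6, where X_S = 1 if the K_6 on S is monochromatic.
For a fixed S, the K_6 on S has C(6, 2) = 15 edges. P[all 15 edges red] = (1/2)^15, and likewise for blue, so P[monochromatic] = 2·(1/2)^15 = 2^{1 − 15} = 1/16384.
By linearity: E[X] = C(40, 6) · 2^{1 − 15} = 3838380 · 1/16384 = 959595/4096.
Numerically: E[X] ≈ 234.276123.

E[X] = C(40,6)·2^(1−C(6,2)) = 959595/4096 ≈ 234.276123.


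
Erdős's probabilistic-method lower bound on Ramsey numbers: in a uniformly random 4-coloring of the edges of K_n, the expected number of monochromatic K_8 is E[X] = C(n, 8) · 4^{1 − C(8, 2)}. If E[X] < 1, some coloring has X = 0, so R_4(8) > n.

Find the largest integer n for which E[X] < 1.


We need C(n, 8) · 4^{1 − 28} < 1, i.e. C(n, 8) < 4^{28 − 1} = 18014398509481984.
Check values of n near the boundary:
  n = 407: C(407, 8) = 17424959239309050; 17424959239309050 < 18014398509481984? YES
  n = 408: C(408, 8) = 17773458424095231; 17773458424095231 < 18014398509481984? YES
  n = 409: C(409, 8) = 18128041135797879; 18128041135797879 < 18014398509481984? NO
  n = 410: C(410, 8) = 18488798173326195; 18488798173326195 < 18014398509481984? NO
The largest n with C(n, 8) < 18014398509481984 is n = 408 (where E[X] = 17773458424095231/18014398509481984 ≈ 0.986625). Hence R_4(8) > 408, i.e. R_4(8) ≥ 409.

Largest n = 408; hence R_4(8) > 408.


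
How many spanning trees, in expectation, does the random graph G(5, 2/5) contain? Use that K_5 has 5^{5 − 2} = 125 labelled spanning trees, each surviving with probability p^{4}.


K_5 has 5^{5 − 2} = 125 labelled spanning trees.
For each such spanning tree H, let X_H = 1 if all 4 edges of H are present in G. Then P[X_H = 1] = p^{4} = (2/5)^{4} = 16/625.
By linearity of expectation: E[X] = Σ_H E[X_H] = 125 · p^{4} = 125 · 16/625 = 16/5.
Numerically: E[X] ≈ 3.2.

E[X] = 125 · (2/5)^{4} = 16/5 ≈ 3.2.


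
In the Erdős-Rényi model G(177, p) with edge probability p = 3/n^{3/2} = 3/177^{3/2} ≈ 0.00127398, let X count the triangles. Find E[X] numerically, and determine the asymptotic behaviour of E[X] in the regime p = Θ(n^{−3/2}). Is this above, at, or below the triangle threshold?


Number of potential triangles: C(177, 3) = 908600.
Each occurs with probability p³ ≈ (0.00127398)³ ≈ 2.06768352e-09.
By linearity: E[X] = C(177, 3)·p³ ≈ 908600 · 2.06768352e-09 ≈ 0.001879.
Since α = 3/2 > 1, p = c/n^{3/2} = o(1/n) is below the triangle threshold p ~ 1/n. Asymptotically E[X] ~ (c³/6)·n^{3(1−α)} = (3³/6)·n^{-1.5} → 0, so by Markov's inequality G has no triangles w.h.p.

E[X] ≈ 0.001879; in regime p = Θ(1/n^{3/2}) E[X] tends to 0 (below the triangle threshold p ~ 1/n).


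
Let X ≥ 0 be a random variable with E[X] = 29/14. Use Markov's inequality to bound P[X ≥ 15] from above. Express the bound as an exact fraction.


μ = E[X] = 29/14, a = 15.
Markov: P[X ≥ 15] ≤ μ/a = (29/14)/15 = 29/210.
Numerically: ≈ 0.1381.
(Since a = 15 > μ = 2.0714, the bound 29/210 is < 1 and informative.)

P[X ≥ 15] ≤ 29/210 ≈ 0.1381.


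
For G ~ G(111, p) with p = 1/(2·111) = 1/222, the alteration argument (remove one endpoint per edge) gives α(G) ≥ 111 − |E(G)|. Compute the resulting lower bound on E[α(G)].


E[|E(G)|] = C(111, 2)·p = 6105 · (1/222) = 55/2.
E[α(G)] ≥ n − E[|E(G)|] = 111 − 55/2 = 167/2.
Numerically: ≈ 83.500.
(This is only a lower bound; the true E[α(G)] may be larger.)

E[α(G)] ≥ 167/2 ≈ 83.500.


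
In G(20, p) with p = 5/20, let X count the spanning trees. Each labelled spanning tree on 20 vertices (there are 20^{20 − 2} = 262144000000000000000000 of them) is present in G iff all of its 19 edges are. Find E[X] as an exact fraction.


K_20 has 20^{20 − 2} = 262144000000000000000000 labelled spanning trees.
For each such spanning tree H, let X_H = 1 if all 19 edges of H are present in G. Then P[X_H = 1] = p^{19} = (1/4)^{19} = 1/274877906944.
By linearity: E[X] = Σ_H E[X_H] = 262144000000000000000000 · p^{19} = 262144000000000000000000 · 1/274877906944 = 3814697265625/4.
Numerically: E[X] ≈ 9.54e+11.

E[X] = 262144000000000000000000 · (1/4)^{19} = 3814697265625/4 ≈ 9.54e+11.


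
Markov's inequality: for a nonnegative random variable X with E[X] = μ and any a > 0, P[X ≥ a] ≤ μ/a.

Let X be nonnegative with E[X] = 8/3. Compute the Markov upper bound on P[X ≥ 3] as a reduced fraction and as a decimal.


μ = E[X] = 8/3, a = 3.
Markov: P[X ≥ 3] ≤ μ/a = (8/3)/3 = 8/9.
Numerically: ≈ 0.888889.
(Since a = 3 > μ = 2.666667, the bound 8/9 is < 1 and informative.)

P[X ≥ 3] ≤ 8/9 ≈ 0.888889.


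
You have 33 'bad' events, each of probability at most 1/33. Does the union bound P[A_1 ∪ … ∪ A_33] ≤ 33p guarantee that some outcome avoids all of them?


Union bound: P[∪_{i=1}^{33} A_i] ≤ Σ_i P[A_i] ≤ 33·p = 33·(1/33) = 1.
Numerically: 1 ≈ 1.000.
Is 1 < 1? NO.
Since the bound 1 is ≥ 1, the union bound is uninformative here; it does NOT by itself certify existence.

33·p = 1 ≈ 1.000; existence NOT certified by the union bound.


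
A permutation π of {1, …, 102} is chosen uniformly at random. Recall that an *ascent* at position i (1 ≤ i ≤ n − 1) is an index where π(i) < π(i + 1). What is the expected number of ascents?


Write X = Σ X_I over i = 1, …, 101, with X_I the indicator of one ascent.
There are 101 indicators.
For each fixed i, the pair (π(i), π(i+1)) is a uniformly random ordered pair of distinct values from {1, …, 102}; by symmetry P[π(i) < π(i+1)] = 1/2.
By linearity: E[X] = 101 · (1/2) = (102 − 1) · (1/2) = 101/2 ≈ 50.5000.

E[X] = 101/2 = 50.5000.


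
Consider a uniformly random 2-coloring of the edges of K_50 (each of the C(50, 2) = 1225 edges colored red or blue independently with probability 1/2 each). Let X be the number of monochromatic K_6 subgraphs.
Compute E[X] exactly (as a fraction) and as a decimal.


Let X = Σ_S X_S over the C(50, 6) = 15890700 subsets S of size 6, where X_S = 1 if the K_6 on S is monochromatic.
For a fixed S, the K_6 on S has C(6, 2) = 15 edges. P[all 15 edges red] = (1/2)^15, and likewise for blue, so P[monochromatic] = 2·(1/2)^15 = 2^{1 − 15} = 1/16384.
Summing: E[X] = C(50, 6) · 2^{1 − 15} = 15890700 · 1/16384 = 3972675/4096.
Numerically: E[X] ≈ 969.891357.

E[X] = C(50,6)·2^(1−C(6,2)) = 3972675/4096 ≈ 969.891357.


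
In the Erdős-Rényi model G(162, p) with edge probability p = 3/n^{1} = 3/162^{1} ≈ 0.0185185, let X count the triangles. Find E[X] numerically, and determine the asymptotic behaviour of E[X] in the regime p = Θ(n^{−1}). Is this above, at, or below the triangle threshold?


Number of potential triangles: C(162, 3) = 695520.
Each occurs with probability p³ ≈ (0.0185185)³ ≈ 6.35065793e-06.
By linearity: E[X] = C(162, 3)·p³ ≈ 695520 · 6.35065793e-06 ≈ 4.417010.
Here α = 1, so p = 3/n is exactly at the triangle threshold p ~ 1/n. Asymptotically E[X] → c³/6 = 3³/6 = 9/2 ≈ 4.500000, a bounded constant. In this regime the triangle count is asymptotically Poisson(c³/6).

E[X] ≈ 4.417010; in regime p = Θ(1/n^{1}) E[X] stays bounded (at the triangle threshold p ~ 1/n).


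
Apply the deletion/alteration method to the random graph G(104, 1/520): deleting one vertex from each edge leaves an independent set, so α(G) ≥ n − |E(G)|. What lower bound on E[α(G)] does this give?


E[|E(G)|] = C(104, 2)·p = 5356 · (1/520) = 103/10.
E[α(G)] ≥ n − E[|E(G)|] = 104 − 103/10 = 937/10.
Numerically: ≈ 93.70000.
(This is only a lower bound; the true E[α(G)] may be larger.)

E[α(G)] ≥ 937/10 ≈ 93.70000.


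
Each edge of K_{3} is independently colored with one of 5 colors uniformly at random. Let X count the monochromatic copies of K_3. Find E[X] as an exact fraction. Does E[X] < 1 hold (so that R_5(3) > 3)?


E[X] = C(3, 3) · 5^{1 − 3} = 1 · 5^{−2} = 1/25.
As a reduced fraction: E[X] = 1/25 ≈ 0.04000.
Is E[X] < 1? YES.
Since E[X] < 1, there exists a 5-coloring of K_{3} with no monochromatic K_3; hence R_5(3) > 3.

E[X] = 1/25 ≈ 0.04000; E[X] < 1, so R_5(3) > 3.


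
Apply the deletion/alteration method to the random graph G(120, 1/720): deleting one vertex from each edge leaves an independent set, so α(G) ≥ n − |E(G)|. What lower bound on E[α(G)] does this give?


E[|E(G)|] = C(120, 2)·p = 7140 · (1/720) = 119/12.
E[α(G)] ≥ n − E[|E(G)|] = 120 − 119/12 = 1321/12.
Numerically: ≈ 110.083333.
(This is only a lower bound; the true E[α(G)] may be larger.)

E[α(G)] ≥ 1321/12 ≈ 110.083333.


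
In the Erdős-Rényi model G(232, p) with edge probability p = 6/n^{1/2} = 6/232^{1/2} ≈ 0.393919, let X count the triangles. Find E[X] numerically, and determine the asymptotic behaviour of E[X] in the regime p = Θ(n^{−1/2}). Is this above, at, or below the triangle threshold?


Number of potential triangles: C(232, 3) = 2054360.
Each occurs with probability p³ ≈ (0.393919)³ ≈ 6.11254084e-02.
By linearity: E[X] = C(232, 3)·p³ ≈ 2054360 · 6.11254084e-02 ≈ 125573.594001.
Since α = 1/2 < 1, p = c/n^{1/2} ≫ 1/n is above the triangle threshold p ~ 1/n. Asymptotically E[X] ~ (c³/6)·n^{3(1−α)} = (6³/6)·n^{1.5} → ∞; triangles are abundant w.h.p.

E[X] ≈ 125573.594001; in regime p = Θ(1/n^{1/2}) E[X] diverges (above the triangle threshold p ~ 1/n).


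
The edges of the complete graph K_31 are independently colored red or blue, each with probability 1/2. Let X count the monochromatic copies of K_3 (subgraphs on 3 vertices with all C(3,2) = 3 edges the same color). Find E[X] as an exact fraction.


Let X = Σ_S X_S over the C(31, 3) = 4495 subsets S of size 3, where X_S = 1 if the K_3 on S is monochromatic.
For a fixed S, the K_3 on S has C(3, 2) = 3 edges. P[all 3 edges red] = (1/2)^3, and likewise for blue, so P[monochromatic] = 2·(1/2)^3 = 2^{1 − 3} = 1/4.
By linearity: E[X] = C(31, 3) · 2^{1 − 3} = 4495 · 1/4 = 4495/4.
Numerically: E[X] ≈ 1123.75000.

E[X] = C(31,3)·2^(1−C(3,2)) = 4495/4 ≈ 1123.75000.


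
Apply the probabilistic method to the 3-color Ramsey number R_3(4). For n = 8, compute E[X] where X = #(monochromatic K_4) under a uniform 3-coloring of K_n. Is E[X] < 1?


E[X] = C(8, 4) · 3^{1 − 6} = 70 · 3^{−5} = 70/243.
As a reduced fraction: E[X] = 70/243 ≈ 0.2881.
Is E[X] < 1? YES.
Since E[X] < 1, there exists a 3-coloring of K_{8} with no monochromatic K_4; hence R_3(4) > 8.

E[X] = 70/243 ≈ 0.2881; E[X] < 1, so R_3(4) > 8.


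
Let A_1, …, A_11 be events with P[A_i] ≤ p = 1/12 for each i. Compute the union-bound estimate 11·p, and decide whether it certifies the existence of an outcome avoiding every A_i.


Union bound: P[∪_{i=1}^{11} A_i] ≤ Σ_i P[A_i] ≤ 11·p = 11·(1/12) = 11/12.
Numerically: 11/12 ≈ 0.9166667.
Is 11/12 < 1? YES.
Since P[∪ A_i] ≤ 11/12 < 1, the complement has P[∩ A_i^c] ≥ 1 − 11/12 = 1/12 > 0, so some outcome avoids every A_i.

11·p = 11/12 ≈ 0.9166667; existence CERTIFIED by the union bound.


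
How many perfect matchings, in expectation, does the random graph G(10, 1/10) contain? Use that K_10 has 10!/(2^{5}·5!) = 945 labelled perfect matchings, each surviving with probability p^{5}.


K_10 has 10!/(2^{5}·5!) = 945 labelled perfect matchings.
For each such perfect matching H, let X_H = 1 if all 5 edges of H are present in G. Then P[X_H = 1] = p^{5} = (1/10)^{5} = 1/100000.
Summing the indicators: E[X] = Σ_H E[X_H] = 945 · p^{5} = 945 · 1/100000 = 189/20000.
Numerically: E[X] ≈ 0.00945.

E[X] = 945 · (1/10)^{5} = 189/20000 ≈ 0.00945.


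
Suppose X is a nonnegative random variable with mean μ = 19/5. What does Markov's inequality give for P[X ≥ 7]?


μ = E[X] = 19/5, a = 7.
Markov: P[X ≥ 7] ≤ μ/a = (19/5)/7 = 19/35.
Numerically: ≈ 0.543.
(Since a = 7 > μ = 3.800, the bound 19/35 is < 1 and informative.)

P[X ≥ 7] ≤ 19/35 ≈ 0.543.


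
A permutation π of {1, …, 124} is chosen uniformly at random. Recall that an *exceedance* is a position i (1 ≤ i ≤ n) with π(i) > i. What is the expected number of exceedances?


Write X = Σ_{i=1}^{124} X_i, where X_i = 1_{π(i) > i}.
For each fixed i, π(i) is uniform over {1, …, 124} (marginal of a uniform permutation), so P[π(i) > i] = (n − i)/n. Summing: Σ_{i=1}^{124} (n − i)/n = (0 + 1 + … + 123)/124 = 124(124 − 1)/(2·124) = (124 − 1)/2.
Hence E[X] = Σ_{i=1}^{124} (124 − i)/124 = 123/2 ≈ 61.5000.

E[X] = 123/2 = 61.5000.


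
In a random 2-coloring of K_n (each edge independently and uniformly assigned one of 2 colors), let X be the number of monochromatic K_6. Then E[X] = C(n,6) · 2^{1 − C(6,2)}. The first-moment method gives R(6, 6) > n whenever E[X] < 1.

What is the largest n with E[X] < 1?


We need C(n, 6) · 2^{1 − 15} < 1, i.e. C(n, 6) < 2^{15 − 1} = 16384.
Check values of n near the boundary:
  n = 12: C(12, 6) = 924; 924 < 16384? YES
  n = 13: C(13, 6) = 1716; 1716 < 16384? YES
  n = 14: C(14, 6) = 3003; 3003 < 16384? YES
  n = 15: C(15, 6) = 5005; 5005 < 16384? YES
  n = 16: C(16, 6) = 8008; 8008 < 16384? YES
  n = 17: C(17, 6) = 12376; 12376 < 16384? YES
  n = 18: C(18, 6) = 18564; 18564 < 16384? NO
  n = 19: C(19, 6) = 27132; 27132 < 16384? NO
The largest n with C(n, 6) < 16384 is n = 17 (where E[X] = 1547/2048 ≈ 0.755371). Hence R(6, 6) > 17, i.e. R(6, 6) ≥ 18.

Largest n = 17; hence R(6, 6) > 17.


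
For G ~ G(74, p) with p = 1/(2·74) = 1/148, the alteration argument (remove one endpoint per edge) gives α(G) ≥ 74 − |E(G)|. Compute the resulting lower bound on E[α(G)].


E[|E(G)|] = C(74, 2)·p = 2701 · (1/148) = 73/4.
E[α(G)] ≥ n − E[|E(G)|] = 74 − 73/4 = 223/4.
Numerically: ≈ 55.750.
(This is only a lower bound; the true E[α(G)] may be larger.)

E[α(G)] ≥ 223/4 ≈ 55.750.


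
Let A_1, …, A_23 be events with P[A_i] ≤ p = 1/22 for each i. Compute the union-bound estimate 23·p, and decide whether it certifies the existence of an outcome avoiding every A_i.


Union bound: P[∪_{i=1}^{23} A_i] ≤ Σ_i P[A_i] ≤ 23·p = 23·(1/22) = 23/22.
Numerically: 23/22 ≈ 1.0455.
Is 23/22 < 1? NO.
Since the bound 23/22 is ≥ 1, the union bound is uninformative here; it does NOT by itself certify existence.

23·p = 23/22 ≈ 1.0455; existence NOT certified by the union bound.


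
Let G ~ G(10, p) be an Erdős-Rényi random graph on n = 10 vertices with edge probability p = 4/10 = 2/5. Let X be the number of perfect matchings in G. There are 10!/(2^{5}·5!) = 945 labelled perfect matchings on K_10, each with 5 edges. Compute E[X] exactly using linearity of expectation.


K_10 has 10!/(2^{5}·5!) = 945 labelled perfect matchings.
For each such perfect matching H, let X_H = 1 if all 5 edges of H are present in G. Then P[X_H = 1] = p^{5} = (2/5)^{5} = 32/3125.
Summing the indicators: E[X] = Σ_H E[X_H] = 945 · p^{5} = 945 · 32/3125 = 6048/625.
Numerically: E[X] ≈ 9.677.

E[X] = 945 · (2/5)^{5} = 6048/625 ≈ 9.677.


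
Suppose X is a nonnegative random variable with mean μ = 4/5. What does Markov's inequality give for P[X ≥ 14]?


μ = E[X] = 4/5, a = 14.
Markov: P[X ≥ 14] ≤ μ/a = (4/5)/14 = 2/35.
Numerically: ≈ 0.05714.
(Since a = 14 > μ = 0.80000, the bound 2/35 is < 1 and informative.)

P[X ≥ 14] ≤ 2/35 ≈ 0.05714.


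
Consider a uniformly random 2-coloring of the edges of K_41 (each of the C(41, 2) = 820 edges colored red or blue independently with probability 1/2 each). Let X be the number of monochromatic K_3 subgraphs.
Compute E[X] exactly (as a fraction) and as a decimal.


Let X = Σ_S X_S over the C(41, 3) = 10660 subsets S of size 3, where X_S = 1 if the K_3 on S is monochromatic.
For a fixed S, the K_3 on S has C(3, 2) = 3 edges. P[all 3 edges red] = (1/2)^3, and likewise for blue, so P[monochromatic] = 2·(1/2)^3 = 2^{1 − 3} = 1/4.
Summing: E[X] = C(41, 3) · 2^{1 − 3} = 10660 · 1/4 = 2665.
Numerically: E[X] ≈ 2665.0000.

E[X] = C(41,3)·2^(1−C(3,2)) = 2665 ≈ 2665.0000.


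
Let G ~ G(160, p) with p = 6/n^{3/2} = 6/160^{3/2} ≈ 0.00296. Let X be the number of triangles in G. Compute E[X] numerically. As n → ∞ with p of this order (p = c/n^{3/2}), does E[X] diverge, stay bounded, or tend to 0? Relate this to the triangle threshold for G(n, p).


Number of potential triangles: C(160, 3) = 669920.
Each occurs with probability p³ ≈ (0.00296)³ ≈ 2.60564e-08.
By linearity: E[X] = C(160, 3)·p³ ≈ 669920 · 2.60564e-08 ≈ 0.017.
Since α = 3/2 > 1, p = c/n^{3/2} = o(1/n) is below the triangle threshold p ~ 1/n. Asymptotically E[X] ~ (c³/6)·n^{3(1−α)} = (6³/6)·n^{-1.5} → 0, so by Markov's inequality G has no triangles w.h.p.

E[X] ≈ 0.017; in regime p = Θ(1/n^{3/2}) E[X] tends to 0 (below the triangle threshold p ~ 1/n).


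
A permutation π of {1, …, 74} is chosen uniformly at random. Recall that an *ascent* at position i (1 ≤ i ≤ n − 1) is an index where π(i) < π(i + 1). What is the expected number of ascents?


Write X = Σ X_I over i = 1, …, 73, with X_I the indicator of one ascent.
There are 73 indicators.
For each fixed i, the pair (π(i), π(i+1)) is a uniformly random ordered pair of distinct values from {1, …, 74}; by symmetry P[π(i) < π(i+1)] = 1/2.
By linearity: E[X] = 73 · (1/2) = (74 − 1) · (1/2) = 73/2 ≈ 36.50000.

E[X] = 73/2 = 36.50000.


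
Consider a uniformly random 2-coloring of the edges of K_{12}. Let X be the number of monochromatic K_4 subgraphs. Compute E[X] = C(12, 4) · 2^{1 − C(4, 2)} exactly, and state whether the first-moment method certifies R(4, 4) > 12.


E[X] = C(12, 4) · 2^{1 − 6} = 495 · 2^{−5} = 495/32.
As a reduced fraction: E[X] = 495/32 ≈ 15.46875.
Is E[X] < 1? NO.
Since E[X] ≥ 1, the first-moment bound is inconclusive at n = 12; it does NOT by itself certify R(4, 4) > 12.

E[X] = 495/32 ≈ 15.46875; E[X] ≥ 1; first-moment method inconclusive here.


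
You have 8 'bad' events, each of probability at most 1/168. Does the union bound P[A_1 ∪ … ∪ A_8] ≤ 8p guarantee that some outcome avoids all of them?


Union bound: P[∪_{i=1}^{8} A_i] ≤ Σ_i P[A_i] ≤ 8·p = 8·(1/168) = 1/21.
Numerically: 1/21 ≈ 0.0476190.
Is 1/21 < 1? YES.
Since P[∪ A_i] ≤ 1/21 < 1, the complement has P[∩ A_i^c] ≥ 1 − 1/21 = 20/21 > 0, so some outcome avoids every A_i.

8·p = 1/21 ≈ 0.0476190; existence CERTIFIED by the union bound.


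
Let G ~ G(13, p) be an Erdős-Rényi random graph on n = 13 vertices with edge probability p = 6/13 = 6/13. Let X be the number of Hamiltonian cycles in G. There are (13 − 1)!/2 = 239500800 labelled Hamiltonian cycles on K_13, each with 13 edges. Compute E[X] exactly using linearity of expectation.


K_13 has (13 − 1)!/2 = 239500800 labelled Hamiltonian cycles.
For each such Hamiltonian cycle H, let X_H = 1 if all 13 edges of H are present in G. Then P[X_H = 1] = p^{13} = (6/13)^{13} = 13060694016/302875106592253.
By linearity of expectation: E[X] = Σ_H E[X_H] = 239500800 · p^{13} = 239500800 · 13060694016/302875106592253 = 3128046665387212800/302875106592253.
Numerically: E[X] ≈ 1.03e+04.

E[X] = 239500800 · (6/13)^{13} = 3128046665387212800/302875106592253 ≈ 1.03e+04.


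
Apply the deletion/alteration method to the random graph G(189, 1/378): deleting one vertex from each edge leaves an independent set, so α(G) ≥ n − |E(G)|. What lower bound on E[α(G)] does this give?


E[|E(G)|] = C(189, 2)·p = 17766 · (1/378) = 47.
E[α(G)] ≥ n − E[|E(G)|] = 189 − 47 = 142.
Numerically: ≈ 142.000.
(This is only a lower bound; the true E[α(G)] may be larger.)

E[α(G)] ≥ 142 ≈ 142.000.


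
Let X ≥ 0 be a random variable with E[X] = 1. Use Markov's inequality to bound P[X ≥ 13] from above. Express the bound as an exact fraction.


μ = E[X] = 1, a = 13.
Markov: P[X ≥ 13] ≤ μ/a = (1)/13 = 1/13.
Numerically: ≈ 0.076923.
(Since a = 13 > μ = 1.000000, the bound 1/13 is < 1 and informative.)

P[X ≥ 13] ≤ 1/13 ≈ 0.076923.


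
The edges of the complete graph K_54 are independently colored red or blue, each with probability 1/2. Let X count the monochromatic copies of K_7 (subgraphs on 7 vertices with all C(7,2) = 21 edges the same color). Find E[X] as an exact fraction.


Let X = Σ_S X_S over the C(54, 7) = 177100560 subsets S of size 7, where X_S = 1 if the K_7 on S is monochromatic.
For a fixed S, the K_7 on S has C(7, 2) = 21 edges. P[all 21 edges red] = (1/2)^21, and likewise for blue, so P[monochromatic] = 2·(1/2)^21 = 2^{1 − 21} = 1/1048576.
Summing: E[X] = C(54, 7) · 2^{1 − 21} = 177100560 · 1/1048576 = 11068785/65536.
Numerically: E[X] ≈ 168.89626.

E[X] = C(54,7)·2^(1−C(7,2)) = 11068785/65536 ≈ 168.89626.


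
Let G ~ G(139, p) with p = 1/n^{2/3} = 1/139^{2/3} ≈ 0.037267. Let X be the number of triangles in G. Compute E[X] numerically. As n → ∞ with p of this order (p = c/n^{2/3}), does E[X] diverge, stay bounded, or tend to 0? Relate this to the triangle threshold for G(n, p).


Number of potential triangles: C(139, 3) = 437989.
Each occurs with probability p³ ≈ (0.037267)³ ≈ 5.1757155e-05.
By linearity: E[X] = C(139, 3)·p³ ≈ 437989 · 5.1757155e-05 ≈ 22.66906.
Since α = 2/3 < 1, p = c/n^{2/3} ≫ 1/n is above the triangle threshold p ~ 1/n. Asymptotically E[X] ~ (c³/6)·n^{3(1−α)} = (1³/6)·n^{1} → ∞; triangles are abundant w.h.p.

E[X] ≈ 22.66906; in regime p = Θ(1/n^{2/3}) E[X] diverges (above the triangle threshold p ~ 1/n).


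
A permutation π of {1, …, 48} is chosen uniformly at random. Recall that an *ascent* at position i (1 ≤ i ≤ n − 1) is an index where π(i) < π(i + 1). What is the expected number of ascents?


Write X = Σ X_I over i = 1, …, 47, with X_I the indicator of one ascent.
There are 47 indicators.
For each fixed i, the pair (π(i), π(i+1)) is a uniformly random ordered pair of distinct values from {1, …, 48}; by symmetry P[π(i) < π(i+1)] = 1/2.
By linearity: E[X] = 47 · (1/2) = (48 − 1) · (1/2) = 47/2 ≈ 23.50000.

E[X] = 47/2 = 23.50000.


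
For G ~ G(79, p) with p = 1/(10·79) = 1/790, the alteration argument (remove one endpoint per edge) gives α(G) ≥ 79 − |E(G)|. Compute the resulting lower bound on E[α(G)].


E[|E(G)|] = C(79, 2)·p = 3081 · (1/790) = 39/10.
E[α(G)] ≥ n − E[|E(G)|] = 79 − 39/10 = 751/10.
Numerically: ≈ 75.1000.
(This is only a lower bound; the true E[α(G)] may be larger.)

E[α(G)] ≥ 751/10 ≈ 75.1000.


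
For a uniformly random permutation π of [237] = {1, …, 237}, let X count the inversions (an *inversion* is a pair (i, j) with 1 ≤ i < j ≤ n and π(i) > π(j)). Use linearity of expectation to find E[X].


Write X = Σ X_I over the C(237, 2) = 27966 pairs i < j, with X_I the indicator of one inversion.
There are 27966 indicators.
For each fixed pair i < j, the values π(i) and π(j) are two distinct elements of {1, …, 237} in uniformly random order; by symmetry P[π(i) > π(j)] = 1/2.
By linearity: E[X] = 27966 · (1/2) = C(237, 2) · (1/2) = 27966/2 = 13983 ≈ 13983.00000.

E[X] = 13983 = 13983.00000.


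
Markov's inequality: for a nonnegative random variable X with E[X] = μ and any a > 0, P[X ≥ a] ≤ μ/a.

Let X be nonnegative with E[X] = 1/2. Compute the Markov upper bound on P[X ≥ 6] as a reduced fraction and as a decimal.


μ = E[X] = 1/2, a = 6.
Markov: P[X ≥ 6] ≤ μ/a = (1/2)/6 = 1/12.
Numerically: ≈ 0.0833.
(Since a = 6 > μ = 0.5000, the bound 1/12 is < 1 and informative.)

P[X ≥ 6] ≤ 1/12 ≈ 0.0833.


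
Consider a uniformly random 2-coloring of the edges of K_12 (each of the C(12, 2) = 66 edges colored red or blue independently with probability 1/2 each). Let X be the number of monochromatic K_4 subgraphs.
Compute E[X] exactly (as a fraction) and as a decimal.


Let X = Σ_S X_S over the C(12, 4) = 495 subsets S of size 4, where X_S = 1 if the K_4 on S is monochromatic.
For a fixed S, the K_4 on S has C(4, 2) = 6 edges. P[all 6 edges red] = (1/2)^6, and likewise for blue, so P[monochromatic] = 2·(1/2)^6 = 2^{1 − 6} = 1/32.
By linearity: E[X] = C(12, 4) · 2^{1 − 6} = 495 · 1/32 = 495/32.
Numerically: E[X] ≈ 15.469.

E[X] = C(12,4)·2^(1−C(4,2)) = 495/32 ≈ 15.469.


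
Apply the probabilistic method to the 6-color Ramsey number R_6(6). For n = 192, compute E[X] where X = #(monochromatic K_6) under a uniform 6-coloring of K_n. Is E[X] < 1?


E[X] = C(192, 6) · 6^{1 − 15} = 64300886496 · 6^{−14} = 64300886496/78364164096.
As a reduced fraction: E[X] = 223266967/272097792 ≈ 0.82054.
Is E[X] < 1? YES.
Since E[X] < 1, there exists a 6-coloring of K_{192} with no monochromatic K_6; hence R_6(6) > 192.

E[X] = 223266967/272097792 ≈ 0.82054; E[X] < 1, so R_6(6) > 192.


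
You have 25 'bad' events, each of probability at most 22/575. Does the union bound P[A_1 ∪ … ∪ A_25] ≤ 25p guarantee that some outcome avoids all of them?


Union bound: P[∪_{i=1}^{25} A_i] ≤ Σ_i P[A_i] ≤ 25·p = 25·(22/575) = 22/23.
Numerically: 22/23 ≈ 0.957.
Is 22/23 < 1? YES.
Since P[∪ A_i] ≤ 22/23 < 1, the complement has P[∩ A_i^c] ≥ 1 − 22/23 = 1/23 > 0, so some outcome avoids every A_i.

25·p = 22/23 ≈ 0.957; existence CERTIFIED by the union bound.


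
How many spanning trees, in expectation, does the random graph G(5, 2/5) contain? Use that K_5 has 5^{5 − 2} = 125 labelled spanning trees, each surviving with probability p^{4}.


K_5 has 5^{5 − 2} = 125 labelled spanning trees.
For each such spanning tree H, let X_H = 1 if all 4 edges of H are present in G. Then P[X_H = 1] = p^{4} = (2/5)^{4} = 16/625.
By linearity of expectation: E[X] = Σ_H E[X_H] = 125 · p^{4} = 125 · 16/625 = 16/5.
Numerically: E[X] ≈ 3.2.

E[X] = 125 · (2/5)^{4} = 16/5 ≈ 3.2.


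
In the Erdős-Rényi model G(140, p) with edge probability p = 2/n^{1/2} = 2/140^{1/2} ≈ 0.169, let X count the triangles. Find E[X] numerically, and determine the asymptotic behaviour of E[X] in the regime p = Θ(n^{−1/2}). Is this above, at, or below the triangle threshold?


Number of potential triangles: C(140, 3) = 447580.
Each occurs with probability p³ ≈ (0.169)³ ≈ 4.82945e-03.
By linearity: E[X] = C(140, 3)·p³ ≈ 447580 · 4.82945e-03 ≈ 2161.567.
Since α = 1/2 < 1, p = c/n^{1/2} ≫ 1/n is above the triangle threshold p ~ 1/n. Asymptotically E[X] ~ (c³/6)·n^{3(1−α)} = (2³/6)·n^{1.5} → ∞; triangles are abundant w.h.p.

E[X] ≈ 2161.567; in regime p = Θ(1/n^{1/2}) E[X] diverges (above the triangle threshold p ~ 1/n).


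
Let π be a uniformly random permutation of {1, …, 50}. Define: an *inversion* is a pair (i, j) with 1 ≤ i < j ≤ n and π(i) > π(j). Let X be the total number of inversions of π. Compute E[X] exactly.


Write X = Σ X_I over the C(50, 2) = 1225 pairs i < j, with X_I the indicator of one inversion.
There are 1225 indicators.
For each fixed pair i < j, the values π(i) and π(j) are two distinct elements of {1, …, 50} in uniformly random order; by symmetry P[π(i) > π(j)] = 1/2.
By linearity: E[X] = 1225 · (1/2) = C(50, 2) · (1/2) = 1225/2 = 1225/2 ≈ 612.500.

E[X] = 1225/2 = 612.500.
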